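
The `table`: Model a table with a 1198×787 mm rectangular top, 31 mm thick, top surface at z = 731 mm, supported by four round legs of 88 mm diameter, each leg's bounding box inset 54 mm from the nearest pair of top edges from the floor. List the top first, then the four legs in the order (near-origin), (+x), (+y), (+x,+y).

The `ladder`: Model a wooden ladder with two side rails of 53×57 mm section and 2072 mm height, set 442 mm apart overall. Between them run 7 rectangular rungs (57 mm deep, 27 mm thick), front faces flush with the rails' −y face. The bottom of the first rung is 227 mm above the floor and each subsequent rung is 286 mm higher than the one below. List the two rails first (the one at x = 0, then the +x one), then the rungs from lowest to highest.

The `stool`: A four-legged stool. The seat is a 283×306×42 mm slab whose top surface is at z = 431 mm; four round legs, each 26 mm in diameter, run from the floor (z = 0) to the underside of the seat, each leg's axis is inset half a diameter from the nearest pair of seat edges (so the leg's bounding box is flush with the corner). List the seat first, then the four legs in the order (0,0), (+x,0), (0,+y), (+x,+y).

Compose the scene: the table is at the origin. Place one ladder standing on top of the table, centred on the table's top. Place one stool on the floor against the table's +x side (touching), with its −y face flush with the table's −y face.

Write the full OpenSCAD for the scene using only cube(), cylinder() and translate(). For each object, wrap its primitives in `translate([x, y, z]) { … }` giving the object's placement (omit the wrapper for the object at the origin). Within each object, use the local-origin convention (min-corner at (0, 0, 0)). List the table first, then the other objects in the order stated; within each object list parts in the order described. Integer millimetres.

translate([0, 0, 700]) cube([1198, 787, 31]);
translate([98, 98, 0]) cylinder(h = 700, r = 44);
translate([1100, 98, 0]) cylinder(h = 700, r = 44);
translate([98, 689, 0]) cylinder(h = 700, r = 44);
translate([1100, 689, 0]) cylinder(h = 700, r = 44);
translate([378, 365, 731]) {
  cube([53, 57, 2072]);
  translate([389, 0, 0]) cube([53, 57, 2072]);
  translate([53, 0, 227]) cube([336, 57, 27]);
  translate([53, 0, 513]) cube([336, 57, 27]);
  translate([53, 0, 799]) cube([336, 57, 27]);
  translate([53, 0, 1085]) cube([336, 57, 27]);
  translate([53, 0, 1371]) cube([336, 57, 27]);
  translate([53, 0, 1657]) cube([336, 57, 27]);
  translate([53, 0, 1943]) cube([336, 57, 27]);
}
translate([1198, 0, 0]) {
  translate([0, 0, 389]) cube([283, 306, 42]);
  translate([13, 13, 0]) cylinder(h = 389, r = 13);
  translate([270, 13, 0]) cylinder(h = 389, r = 13);
  translate([13, 293, 0]) cylinder(h = 389, r = 13);
  translate([270, 293, 0]) cylinder(h = 389, r = 13);
}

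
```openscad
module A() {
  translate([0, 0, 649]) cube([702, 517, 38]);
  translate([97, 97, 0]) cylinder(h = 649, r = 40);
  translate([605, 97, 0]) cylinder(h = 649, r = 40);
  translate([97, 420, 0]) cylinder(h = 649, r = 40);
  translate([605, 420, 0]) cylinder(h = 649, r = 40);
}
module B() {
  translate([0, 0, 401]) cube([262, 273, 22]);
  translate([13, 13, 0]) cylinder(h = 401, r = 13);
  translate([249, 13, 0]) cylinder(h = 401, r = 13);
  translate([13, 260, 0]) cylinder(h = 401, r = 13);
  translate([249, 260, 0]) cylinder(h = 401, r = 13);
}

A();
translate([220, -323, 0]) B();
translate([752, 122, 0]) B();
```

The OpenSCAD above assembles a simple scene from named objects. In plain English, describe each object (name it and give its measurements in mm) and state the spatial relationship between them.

A is a table with a 702×517 mm rectangular top, 38 mm thick, top surface at z = 687 mm, supported by four round legs of 80 mm diameter, each leg's bounding box inset 57 mm from the nearest pair of top edges, running from the floor.

B is a simple wooden stool: a rectangular seat 262 mm (x) by 273 mm (y), 22 mm thick, top face at z = 423 mm, on four round legs, each 26 mm in diameter. The legs rest on z = 0, each leg's axis is inset half a diameter from the nearest pair of seat edges (so the leg's bounding box is flush with the corner).

Two stools sit around the table at the −y, +x sides.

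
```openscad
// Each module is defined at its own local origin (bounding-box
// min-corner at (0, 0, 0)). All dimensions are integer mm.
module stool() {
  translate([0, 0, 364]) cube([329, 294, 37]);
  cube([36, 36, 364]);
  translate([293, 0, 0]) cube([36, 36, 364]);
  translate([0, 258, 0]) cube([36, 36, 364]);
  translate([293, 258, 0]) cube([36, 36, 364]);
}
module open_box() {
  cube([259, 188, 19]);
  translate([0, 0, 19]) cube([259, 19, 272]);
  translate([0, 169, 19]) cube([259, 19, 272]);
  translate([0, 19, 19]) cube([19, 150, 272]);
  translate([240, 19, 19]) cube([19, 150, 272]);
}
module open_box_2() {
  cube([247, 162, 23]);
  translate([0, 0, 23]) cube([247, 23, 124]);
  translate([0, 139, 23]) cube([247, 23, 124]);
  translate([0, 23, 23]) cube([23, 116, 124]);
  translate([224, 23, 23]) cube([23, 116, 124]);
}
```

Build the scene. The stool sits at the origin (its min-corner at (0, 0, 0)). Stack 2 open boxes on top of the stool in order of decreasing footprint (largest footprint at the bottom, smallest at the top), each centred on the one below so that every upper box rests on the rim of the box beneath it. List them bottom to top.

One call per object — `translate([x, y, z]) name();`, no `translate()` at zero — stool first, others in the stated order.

stool();
translate([35, 53, 401]) open_box();
translate([41, 66, 692]) open_box_2();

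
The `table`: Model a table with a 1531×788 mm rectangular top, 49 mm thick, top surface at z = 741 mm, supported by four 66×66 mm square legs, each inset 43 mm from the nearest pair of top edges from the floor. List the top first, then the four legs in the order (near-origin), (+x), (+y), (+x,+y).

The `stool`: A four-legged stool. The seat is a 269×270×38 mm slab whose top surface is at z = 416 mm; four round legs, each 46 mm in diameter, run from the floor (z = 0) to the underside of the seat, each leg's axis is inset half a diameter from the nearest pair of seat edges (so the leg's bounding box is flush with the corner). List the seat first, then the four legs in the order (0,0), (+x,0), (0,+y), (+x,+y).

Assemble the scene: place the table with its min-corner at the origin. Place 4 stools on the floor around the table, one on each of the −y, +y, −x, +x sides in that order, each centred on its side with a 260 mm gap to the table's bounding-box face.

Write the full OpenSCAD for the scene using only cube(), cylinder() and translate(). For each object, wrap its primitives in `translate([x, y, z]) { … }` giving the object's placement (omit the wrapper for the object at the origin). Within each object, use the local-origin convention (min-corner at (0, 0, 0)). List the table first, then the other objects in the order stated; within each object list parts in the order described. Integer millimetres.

translate([0, 0, 692]) cube([1531, 788, 49]);
translate([43, 43, 0]) cube([66, 66, 692]);
translate([1422, 43, 0]) cube([66, 66, 692]);
translate([43, 679, 0]) cube([66, 66, 692]);
translate([1422, 679, 0]) cube([66, 66, 692]);
translate([631, -530, 0]) {
  translate([0, 0, 378]) cube([269, 270, 38]);
  translate([23, 23, 0]) cylinder(h = 378, r = 23);
  translate([246, 23, 0]) cylinder(h = 378, r = 23);
  translate([23, 247, 0]) cylinder(h = 378, r = 23);
  translate([246, 247, 0]) cylinder(h = 378, r = 23);
}
translate([631, 1048, 0]) {
  translate([0, 0, 378]) cube([269, 270, 38]);
  translate([23, 23, 0]) cylinder(h = 378, r = 23);
  translate([246, 23, 0]) cylinder(h = 378, r = 23);
  translate([23, 247, 0]) cylinder(h = 378, r = 23);
  translate([246, 247, 0]) cylinder(h = 378, r = 23);
}
translate([-529, 259, 0]) {
  translate([0, 0, 378]) cube([269, 270, 38]);
  translate([23, 23, 0]) cylinder(h = 378, r = 23);
  translate([246, 23, 0]) cylinder(h = 378, r = 23);
  translate([23, 247, 0]) cylinder(h = 378, r = 23);
  translate([246, 247, 0]) cylinder(h = 378, r = 23);
}
translate([1791, 259, 0]) {
  translate([0, 0, 378]) cube([269, 270, 38]);
  translate([23, 23, 0]) cylinder(h = 378, r = 23);
  translate([246, 23, 0]) cylinder(h = 378, r = 23);
  translate([23, 247, 0]) cylinder(h = 378, r = 23);
  translate([246, 247, 0]) cylinder(h = 378, r = 23);
}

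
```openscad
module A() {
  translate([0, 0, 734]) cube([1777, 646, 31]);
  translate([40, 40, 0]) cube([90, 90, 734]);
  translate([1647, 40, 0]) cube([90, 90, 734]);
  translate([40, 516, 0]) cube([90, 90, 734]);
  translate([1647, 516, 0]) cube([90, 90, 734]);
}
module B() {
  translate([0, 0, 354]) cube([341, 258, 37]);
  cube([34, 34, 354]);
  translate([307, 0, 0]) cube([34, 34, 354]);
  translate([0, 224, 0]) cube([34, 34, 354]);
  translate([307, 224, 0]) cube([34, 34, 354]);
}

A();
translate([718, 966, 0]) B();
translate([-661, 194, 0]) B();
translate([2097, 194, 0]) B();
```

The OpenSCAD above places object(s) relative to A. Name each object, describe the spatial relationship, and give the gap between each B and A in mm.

A is a table. B is a stool. Three stools sit around the table at the +y, −x, +x sides. The gap between each stool and the table is 320 mm.

Each stool's nearest face is 320 mm from the table's bounding box.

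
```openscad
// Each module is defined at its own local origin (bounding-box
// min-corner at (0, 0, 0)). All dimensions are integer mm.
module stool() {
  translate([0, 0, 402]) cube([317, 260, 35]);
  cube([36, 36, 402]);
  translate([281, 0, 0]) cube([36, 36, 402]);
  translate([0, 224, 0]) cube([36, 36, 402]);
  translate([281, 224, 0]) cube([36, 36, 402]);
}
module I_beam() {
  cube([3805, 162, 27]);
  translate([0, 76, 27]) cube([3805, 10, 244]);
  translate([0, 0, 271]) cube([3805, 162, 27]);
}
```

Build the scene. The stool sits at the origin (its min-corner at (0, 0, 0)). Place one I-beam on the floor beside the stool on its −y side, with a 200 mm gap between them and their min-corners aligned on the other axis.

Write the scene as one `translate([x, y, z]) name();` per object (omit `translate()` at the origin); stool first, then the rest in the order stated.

stool();
translate([0, -362, 0]) I_beam();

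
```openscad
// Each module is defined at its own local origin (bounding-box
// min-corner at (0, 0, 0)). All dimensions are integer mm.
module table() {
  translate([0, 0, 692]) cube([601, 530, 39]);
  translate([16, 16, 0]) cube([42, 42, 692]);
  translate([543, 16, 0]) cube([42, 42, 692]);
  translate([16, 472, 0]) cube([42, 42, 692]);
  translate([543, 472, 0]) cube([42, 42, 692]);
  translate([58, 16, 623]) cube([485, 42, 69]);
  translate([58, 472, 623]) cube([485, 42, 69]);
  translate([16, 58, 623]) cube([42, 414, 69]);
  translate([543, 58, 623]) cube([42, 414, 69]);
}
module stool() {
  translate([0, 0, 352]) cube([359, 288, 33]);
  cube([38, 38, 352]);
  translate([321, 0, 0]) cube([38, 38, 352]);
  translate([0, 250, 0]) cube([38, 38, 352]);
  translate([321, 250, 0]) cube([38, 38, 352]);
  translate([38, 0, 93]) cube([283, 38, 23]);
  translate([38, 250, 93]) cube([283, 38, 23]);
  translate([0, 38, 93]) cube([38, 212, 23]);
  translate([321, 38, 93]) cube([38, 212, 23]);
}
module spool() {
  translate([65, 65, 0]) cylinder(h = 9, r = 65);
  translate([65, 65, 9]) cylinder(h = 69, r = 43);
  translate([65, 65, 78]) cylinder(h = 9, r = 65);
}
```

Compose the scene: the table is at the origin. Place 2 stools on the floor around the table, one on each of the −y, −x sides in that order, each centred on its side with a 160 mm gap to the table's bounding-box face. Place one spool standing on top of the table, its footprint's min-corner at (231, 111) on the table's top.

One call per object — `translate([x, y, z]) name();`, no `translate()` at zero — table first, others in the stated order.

table();
translate([121, -448, 0]) stool();
translate([-519, 121, 0]) stool();
translate([231, 111, 731]) spool();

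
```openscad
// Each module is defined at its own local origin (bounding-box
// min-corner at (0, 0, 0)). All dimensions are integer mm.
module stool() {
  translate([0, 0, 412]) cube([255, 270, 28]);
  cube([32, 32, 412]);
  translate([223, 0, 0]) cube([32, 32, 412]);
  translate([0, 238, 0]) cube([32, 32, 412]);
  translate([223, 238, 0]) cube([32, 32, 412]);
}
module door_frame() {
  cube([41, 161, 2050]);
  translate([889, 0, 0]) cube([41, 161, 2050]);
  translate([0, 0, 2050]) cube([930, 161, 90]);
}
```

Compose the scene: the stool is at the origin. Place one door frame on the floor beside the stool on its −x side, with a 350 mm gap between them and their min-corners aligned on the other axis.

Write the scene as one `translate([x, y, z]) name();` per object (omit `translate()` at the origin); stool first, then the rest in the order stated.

stool();
translate([-1280, 0, 0]) door_frame();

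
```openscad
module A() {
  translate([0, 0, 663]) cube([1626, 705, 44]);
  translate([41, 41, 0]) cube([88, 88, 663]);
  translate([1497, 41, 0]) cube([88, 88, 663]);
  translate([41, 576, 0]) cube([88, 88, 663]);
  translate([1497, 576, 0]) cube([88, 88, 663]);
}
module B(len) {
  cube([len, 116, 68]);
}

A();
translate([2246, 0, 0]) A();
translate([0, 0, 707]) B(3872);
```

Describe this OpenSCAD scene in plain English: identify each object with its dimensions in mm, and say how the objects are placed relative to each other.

A is a rectangular dining table. The top is 1626×705×44 mm with its upper surface at z = 707 mm. It stands on four 88×88 mm square legs, each inset 41 mm from the nearest pair of top edges, running from the floor to the underside of the top.

B is a rectangular beam 3872 mm long (x), 116 mm deep (y), 68 mm thick (z).

The beam spans the tops of two tables placed 620 mm apart, resting at z = 707 mm.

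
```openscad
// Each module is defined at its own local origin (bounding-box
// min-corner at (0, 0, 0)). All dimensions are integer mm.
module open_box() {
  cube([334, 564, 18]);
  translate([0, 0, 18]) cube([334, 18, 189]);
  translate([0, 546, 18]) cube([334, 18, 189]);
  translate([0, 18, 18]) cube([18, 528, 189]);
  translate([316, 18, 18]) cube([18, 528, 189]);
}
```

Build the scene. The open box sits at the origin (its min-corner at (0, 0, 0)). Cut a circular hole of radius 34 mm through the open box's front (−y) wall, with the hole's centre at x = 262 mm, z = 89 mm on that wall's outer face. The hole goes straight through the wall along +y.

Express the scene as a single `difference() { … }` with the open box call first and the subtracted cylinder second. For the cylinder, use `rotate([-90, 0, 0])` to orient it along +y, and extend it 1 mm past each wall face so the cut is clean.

difference() {
  open_box();
  translate([262, -1, 89]) rotate([-90, 0, 0]) cylinder(h = 20, r = 34);
}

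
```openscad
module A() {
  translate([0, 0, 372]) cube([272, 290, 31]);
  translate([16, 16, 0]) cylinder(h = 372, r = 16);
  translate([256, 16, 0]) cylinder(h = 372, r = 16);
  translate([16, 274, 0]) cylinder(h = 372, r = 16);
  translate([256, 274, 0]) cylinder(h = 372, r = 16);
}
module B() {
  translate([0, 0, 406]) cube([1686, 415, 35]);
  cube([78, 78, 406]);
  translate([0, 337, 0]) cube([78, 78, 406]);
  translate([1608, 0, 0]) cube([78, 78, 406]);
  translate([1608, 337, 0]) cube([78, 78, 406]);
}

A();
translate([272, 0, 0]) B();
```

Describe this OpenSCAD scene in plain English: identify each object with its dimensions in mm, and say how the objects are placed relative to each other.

A is a four-legged stool. The seat is 272×290 mm, 31 mm thick, top at z = 403 mm. It stands on four round legs, each 32 mm in diameter, from z = 0 to the seat underside, each leg's axis is inset half a diameter from the nearest pair of seat edges (so the leg's bounding box is flush with the corner).

B is a bench: a 1686×415 mm seat slab, 35 mm thick, top at z = 441 mm, on four 78×78 mm square legs flush with the seat corners and standing on z = 0.

The bench is against the stool's +x side, with their −y faces flush.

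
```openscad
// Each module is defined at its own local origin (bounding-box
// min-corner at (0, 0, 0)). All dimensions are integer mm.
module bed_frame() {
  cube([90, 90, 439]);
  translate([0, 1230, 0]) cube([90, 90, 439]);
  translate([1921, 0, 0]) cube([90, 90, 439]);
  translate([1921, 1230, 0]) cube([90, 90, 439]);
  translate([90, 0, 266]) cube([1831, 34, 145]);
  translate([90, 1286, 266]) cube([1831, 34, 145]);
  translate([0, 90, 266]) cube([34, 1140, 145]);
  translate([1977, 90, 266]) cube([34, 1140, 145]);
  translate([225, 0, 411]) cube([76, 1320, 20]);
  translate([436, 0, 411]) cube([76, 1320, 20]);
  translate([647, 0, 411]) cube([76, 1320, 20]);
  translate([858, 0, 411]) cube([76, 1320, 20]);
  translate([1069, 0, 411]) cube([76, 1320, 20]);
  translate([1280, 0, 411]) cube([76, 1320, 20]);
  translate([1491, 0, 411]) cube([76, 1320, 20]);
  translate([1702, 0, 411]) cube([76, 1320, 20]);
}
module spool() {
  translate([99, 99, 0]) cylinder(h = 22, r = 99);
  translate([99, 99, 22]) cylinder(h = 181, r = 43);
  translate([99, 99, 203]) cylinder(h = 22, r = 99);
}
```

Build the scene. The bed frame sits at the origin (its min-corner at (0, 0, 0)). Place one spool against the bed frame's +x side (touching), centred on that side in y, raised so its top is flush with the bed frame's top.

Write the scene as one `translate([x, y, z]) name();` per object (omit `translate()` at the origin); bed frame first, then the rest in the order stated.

bed_frame();
translate([2011, 561, 214]) spool();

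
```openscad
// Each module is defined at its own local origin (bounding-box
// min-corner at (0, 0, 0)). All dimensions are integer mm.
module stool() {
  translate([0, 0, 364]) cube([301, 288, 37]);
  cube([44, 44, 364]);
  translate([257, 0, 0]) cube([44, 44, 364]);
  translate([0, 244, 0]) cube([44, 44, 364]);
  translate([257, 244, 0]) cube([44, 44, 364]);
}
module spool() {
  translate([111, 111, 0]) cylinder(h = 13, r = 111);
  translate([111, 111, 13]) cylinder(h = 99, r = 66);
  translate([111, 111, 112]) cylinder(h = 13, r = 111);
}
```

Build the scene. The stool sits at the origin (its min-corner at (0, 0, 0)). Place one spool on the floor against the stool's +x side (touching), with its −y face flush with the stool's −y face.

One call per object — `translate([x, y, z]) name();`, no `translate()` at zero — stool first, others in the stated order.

stool();
translate([301, 0, 0]) spool();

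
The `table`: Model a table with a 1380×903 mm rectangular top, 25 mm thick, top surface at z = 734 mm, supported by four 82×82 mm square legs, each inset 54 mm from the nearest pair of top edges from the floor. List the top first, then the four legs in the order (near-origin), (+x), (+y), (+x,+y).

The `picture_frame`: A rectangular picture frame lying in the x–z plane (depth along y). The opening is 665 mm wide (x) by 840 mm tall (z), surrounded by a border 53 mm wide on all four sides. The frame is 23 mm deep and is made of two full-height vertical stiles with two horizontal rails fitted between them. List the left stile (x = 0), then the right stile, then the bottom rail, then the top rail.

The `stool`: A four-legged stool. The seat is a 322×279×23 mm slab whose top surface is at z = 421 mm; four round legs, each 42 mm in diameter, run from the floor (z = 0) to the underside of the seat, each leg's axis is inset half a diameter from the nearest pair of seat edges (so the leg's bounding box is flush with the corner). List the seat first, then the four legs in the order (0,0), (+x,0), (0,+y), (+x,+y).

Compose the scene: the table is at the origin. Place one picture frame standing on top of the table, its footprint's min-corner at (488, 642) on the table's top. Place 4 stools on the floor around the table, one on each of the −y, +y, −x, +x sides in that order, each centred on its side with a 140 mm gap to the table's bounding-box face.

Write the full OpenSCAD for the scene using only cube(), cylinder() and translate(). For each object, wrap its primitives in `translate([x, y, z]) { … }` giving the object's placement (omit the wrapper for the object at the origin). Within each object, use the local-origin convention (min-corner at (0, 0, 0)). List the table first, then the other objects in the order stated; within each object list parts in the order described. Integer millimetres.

translate([0, 0, 709]) cube([1380, 903, 25]);
translate([54, 54, 0]) cube([82, 82, 709]);
translate([1244, 54, 0]) cube([82, 82, 709]);
translate([54, 767, 0]) cube([82, 82, 709]);
translate([1244, 767, 0]) cube([82, 82, 709]);
translate([488, 642, 734]) {
  cube([53, 23, 946]);
  translate([718, 0, 0]) cube([53, 23, 946]);
  translate([53, 0, 0]) cube([665, 23, 53]);
  translate([53, 0, 893]) cube([665, 23, 53]);
}
translate([529, -419, 0]) {
  translate([0, 0, 398]) cube([322, 279, 23]);
  translate([21, 21, 0]) cylinder(h = 398, r = 21);
  translate([301, 21, 0]) cylinder(h = 398, r = 21);
  translate([21, 258, 0]) cylinder(h = 398, r = 21);
  translate([301, 258, 0]) cylinder(h = 398, r = 21);
}
translate([529, 1043, 0]) {
  translate([0, 0, 398]) cube([322, 279, 23]);
  translate([21, 21, 0]) cylinder(h = 398, r = 21);
  translate([301, 21, 0]) cylinder(h = 398, r = 21);
  translate([21, 258, 0]) cylinder(h = 398, r = 21);
  translate([301, 258, 0]) cylinder(h = 398, r = 21);
}
translate([-462, 312, 0]) {
  translate([0, 0, 398]) cube([322, 279, 23]);
  translate([21, 21, 0]) cylinder(h = 398, r = 21);
  translate([301, 21, 0]) cylinder(h = 398, r = 21);
  translate([21, 258, 0]) cylinder(h = 398, r = 21);
  translate([301, 258, 0]) cylinder(h = 398, r = 21);
}
translate([1520, 312, 0]) {
  translate([0, 0, 398]) cube([322, 279, 23]);
  translate([21, 21, 0]) cylinder(h = 398, r = 21);
  translate([301, 21, 0]) cylinder(h = 398, r = 21);
  translate([21, 258, 0]) cylinder(h = 398, r = 21);
  translate([301, 258, 0]) cylinder(h = 398, r = 21);
}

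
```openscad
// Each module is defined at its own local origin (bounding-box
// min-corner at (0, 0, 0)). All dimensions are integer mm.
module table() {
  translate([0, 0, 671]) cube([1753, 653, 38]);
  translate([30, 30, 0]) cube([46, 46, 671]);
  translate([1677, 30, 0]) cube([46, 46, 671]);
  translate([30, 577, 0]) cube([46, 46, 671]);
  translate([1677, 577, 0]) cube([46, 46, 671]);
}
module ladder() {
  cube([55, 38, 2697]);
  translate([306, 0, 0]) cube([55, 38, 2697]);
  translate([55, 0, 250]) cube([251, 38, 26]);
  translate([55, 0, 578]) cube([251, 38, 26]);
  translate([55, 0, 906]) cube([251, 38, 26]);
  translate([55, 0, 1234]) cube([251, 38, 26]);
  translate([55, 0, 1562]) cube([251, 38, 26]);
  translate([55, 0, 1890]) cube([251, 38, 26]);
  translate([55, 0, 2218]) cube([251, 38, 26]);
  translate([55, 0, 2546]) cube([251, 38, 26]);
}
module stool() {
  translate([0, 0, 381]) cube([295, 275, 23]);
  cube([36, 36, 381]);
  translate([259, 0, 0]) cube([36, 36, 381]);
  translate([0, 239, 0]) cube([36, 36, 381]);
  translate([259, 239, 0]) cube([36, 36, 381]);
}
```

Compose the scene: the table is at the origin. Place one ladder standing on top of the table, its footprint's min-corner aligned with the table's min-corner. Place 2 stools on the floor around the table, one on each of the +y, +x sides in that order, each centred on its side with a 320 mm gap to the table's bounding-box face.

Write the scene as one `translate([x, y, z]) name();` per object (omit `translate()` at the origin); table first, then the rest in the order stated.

table();
translate([0, 0, 709]) ladder();
translate([729, 973, 0]) stool();
translate([2073, 189, 0]) stool();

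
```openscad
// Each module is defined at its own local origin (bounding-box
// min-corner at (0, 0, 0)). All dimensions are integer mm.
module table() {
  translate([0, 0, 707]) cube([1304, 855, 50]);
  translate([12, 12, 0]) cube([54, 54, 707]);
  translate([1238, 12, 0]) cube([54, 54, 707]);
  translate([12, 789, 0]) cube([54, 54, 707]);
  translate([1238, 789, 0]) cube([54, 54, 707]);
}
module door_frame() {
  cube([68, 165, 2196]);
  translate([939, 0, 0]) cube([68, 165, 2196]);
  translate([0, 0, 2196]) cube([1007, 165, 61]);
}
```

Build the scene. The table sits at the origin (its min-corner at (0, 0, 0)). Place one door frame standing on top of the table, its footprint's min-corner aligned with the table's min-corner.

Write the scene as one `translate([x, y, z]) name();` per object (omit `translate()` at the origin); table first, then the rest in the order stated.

table();
translate([0, 0, 757]) door_frame();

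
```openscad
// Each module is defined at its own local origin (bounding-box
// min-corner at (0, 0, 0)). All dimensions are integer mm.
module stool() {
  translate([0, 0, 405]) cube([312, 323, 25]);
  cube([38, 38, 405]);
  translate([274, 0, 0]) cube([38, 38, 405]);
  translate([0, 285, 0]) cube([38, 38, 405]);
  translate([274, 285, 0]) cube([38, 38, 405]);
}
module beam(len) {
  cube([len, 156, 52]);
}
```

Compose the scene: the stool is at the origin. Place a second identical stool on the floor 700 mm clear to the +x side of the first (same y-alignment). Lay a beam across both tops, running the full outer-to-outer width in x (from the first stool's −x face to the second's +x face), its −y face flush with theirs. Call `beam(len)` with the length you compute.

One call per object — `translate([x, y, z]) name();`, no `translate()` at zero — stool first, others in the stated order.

stool();
translate([1012, 0, 0]) stool();
translate([0, 0, 430]) beam(1324);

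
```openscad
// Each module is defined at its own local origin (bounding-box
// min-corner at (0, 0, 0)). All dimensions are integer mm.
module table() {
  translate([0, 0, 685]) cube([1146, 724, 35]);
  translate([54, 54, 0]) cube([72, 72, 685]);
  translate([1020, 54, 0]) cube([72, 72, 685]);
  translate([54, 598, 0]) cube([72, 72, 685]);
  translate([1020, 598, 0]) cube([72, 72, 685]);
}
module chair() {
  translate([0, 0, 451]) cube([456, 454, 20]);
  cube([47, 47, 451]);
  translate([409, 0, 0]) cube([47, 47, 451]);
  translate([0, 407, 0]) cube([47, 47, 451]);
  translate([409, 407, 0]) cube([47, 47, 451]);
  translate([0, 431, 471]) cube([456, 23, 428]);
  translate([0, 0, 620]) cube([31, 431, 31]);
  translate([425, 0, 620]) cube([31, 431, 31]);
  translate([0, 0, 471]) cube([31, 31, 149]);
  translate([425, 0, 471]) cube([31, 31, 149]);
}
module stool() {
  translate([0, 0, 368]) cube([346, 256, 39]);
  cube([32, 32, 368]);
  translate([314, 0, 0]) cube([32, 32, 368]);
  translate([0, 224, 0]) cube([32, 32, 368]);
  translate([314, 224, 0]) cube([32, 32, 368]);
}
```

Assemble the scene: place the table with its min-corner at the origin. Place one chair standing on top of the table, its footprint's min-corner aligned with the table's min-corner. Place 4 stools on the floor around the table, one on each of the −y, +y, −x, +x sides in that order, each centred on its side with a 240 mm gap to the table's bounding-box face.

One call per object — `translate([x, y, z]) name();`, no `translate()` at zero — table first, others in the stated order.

table();
translate([0, 0, 720]) chair();
translate([400, -496, 0]) stool();
translate([400, 964, 0]) stool();
translate([-586, 234, 0]) stool();
translate([1386, 234, 0]) stool();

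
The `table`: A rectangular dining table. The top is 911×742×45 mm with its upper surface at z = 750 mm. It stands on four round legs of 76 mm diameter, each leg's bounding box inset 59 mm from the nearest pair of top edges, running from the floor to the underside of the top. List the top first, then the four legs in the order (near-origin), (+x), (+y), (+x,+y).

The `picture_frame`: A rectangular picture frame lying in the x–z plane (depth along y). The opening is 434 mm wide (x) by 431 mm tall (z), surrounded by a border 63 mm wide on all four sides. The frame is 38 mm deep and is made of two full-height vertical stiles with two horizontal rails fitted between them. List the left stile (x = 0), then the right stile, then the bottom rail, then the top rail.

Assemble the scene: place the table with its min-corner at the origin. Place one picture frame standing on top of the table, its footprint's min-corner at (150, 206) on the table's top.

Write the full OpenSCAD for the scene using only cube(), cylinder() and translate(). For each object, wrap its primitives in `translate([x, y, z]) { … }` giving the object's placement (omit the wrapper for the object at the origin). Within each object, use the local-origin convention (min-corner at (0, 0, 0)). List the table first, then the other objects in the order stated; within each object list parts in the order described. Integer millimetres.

translate([0, 0, 705]) cube([911, 742, 45]);
translate([97, 97, 0]) cylinder(h = 705, r = 38);
translate([814, 97, 0]) cylinder(h = 705, r = 38);
translate([97, 645, 0]) cylinder(h = 705, r = 38);
translate([814, 645, 0]) cylinder(h = 705, r = 38);
translate([150, 206, 750]) {
  cube([63, 38, 557]);
  translate([497, 0, 0]) cube([63, 38, 557]);
  translate([63, 0, 0]) cube([434, 38, 63]);
  translate([63, 0, 494]) cube([434, 38, 63]);
}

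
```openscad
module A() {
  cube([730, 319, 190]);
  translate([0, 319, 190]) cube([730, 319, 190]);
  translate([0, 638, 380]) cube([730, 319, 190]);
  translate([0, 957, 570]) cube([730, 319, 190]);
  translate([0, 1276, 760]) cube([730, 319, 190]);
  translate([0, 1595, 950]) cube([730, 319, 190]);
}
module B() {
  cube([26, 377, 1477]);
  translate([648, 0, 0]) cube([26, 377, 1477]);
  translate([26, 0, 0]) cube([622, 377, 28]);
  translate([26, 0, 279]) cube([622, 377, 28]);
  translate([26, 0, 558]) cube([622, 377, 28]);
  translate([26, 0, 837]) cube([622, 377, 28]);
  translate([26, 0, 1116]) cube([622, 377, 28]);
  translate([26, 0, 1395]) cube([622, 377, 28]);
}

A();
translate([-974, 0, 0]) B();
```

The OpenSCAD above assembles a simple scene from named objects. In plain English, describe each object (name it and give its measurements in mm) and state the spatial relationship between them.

A is a straight staircase of 6 solid steps. Each step is 730 mm wide (x), 319 mm deep (y, the going) and 190 mm tall (the rise). The first step rests on the floor; each subsequent step sits one going further in +y and one rise higher in +z, directly behind and above the previous step with no overlap.

B is an open bookshelf. Two side panels, each 26 mm thick, 377 mm deep and 1477 mm tall, stand 674 mm apart (outside-to-outside). Between them sit 6 shelves, each 28 mm thick and 377 mm deep, spanning the full gap between the sides. The bottom shelf rests on the floor (its underside at z = 0) and the clear gap between one shelf's top and the next shelf's underside is 251 mm.

The bookshelf is on the floor beside the staircase on its −x side.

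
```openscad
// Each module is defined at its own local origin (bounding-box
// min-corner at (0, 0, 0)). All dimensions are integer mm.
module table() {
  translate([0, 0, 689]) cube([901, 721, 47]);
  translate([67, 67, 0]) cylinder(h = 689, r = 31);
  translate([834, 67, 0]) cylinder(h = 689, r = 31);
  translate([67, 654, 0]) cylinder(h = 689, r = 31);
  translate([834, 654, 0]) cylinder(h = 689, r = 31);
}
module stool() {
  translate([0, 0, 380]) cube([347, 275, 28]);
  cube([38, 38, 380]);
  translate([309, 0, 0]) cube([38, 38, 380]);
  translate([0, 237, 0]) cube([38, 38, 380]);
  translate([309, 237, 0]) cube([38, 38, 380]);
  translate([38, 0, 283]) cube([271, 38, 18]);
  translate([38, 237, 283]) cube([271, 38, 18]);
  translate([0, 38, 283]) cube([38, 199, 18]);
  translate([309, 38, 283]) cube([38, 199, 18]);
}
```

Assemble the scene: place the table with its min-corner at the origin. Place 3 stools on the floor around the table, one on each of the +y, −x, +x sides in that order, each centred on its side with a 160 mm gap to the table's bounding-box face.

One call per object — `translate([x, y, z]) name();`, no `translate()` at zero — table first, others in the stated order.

table();
translate([277, 881, 0]) stool();
translate([-507, 223, 0]) stool();
translate([1061, 223, 0]) stool();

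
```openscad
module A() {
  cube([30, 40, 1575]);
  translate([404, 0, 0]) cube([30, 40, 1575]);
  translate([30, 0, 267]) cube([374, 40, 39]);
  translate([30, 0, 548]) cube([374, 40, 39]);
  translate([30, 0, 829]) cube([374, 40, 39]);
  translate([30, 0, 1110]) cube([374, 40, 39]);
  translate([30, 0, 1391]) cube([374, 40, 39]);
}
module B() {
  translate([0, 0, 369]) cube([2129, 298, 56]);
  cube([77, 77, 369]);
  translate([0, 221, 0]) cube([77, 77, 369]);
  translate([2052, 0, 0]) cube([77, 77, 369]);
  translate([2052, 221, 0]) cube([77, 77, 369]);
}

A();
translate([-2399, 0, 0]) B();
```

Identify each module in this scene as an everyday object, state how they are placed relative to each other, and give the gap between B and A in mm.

A is a ladder. B is a bench. The bench is on the floor beside the ladder on its −x side. The gap between the bench and the ladder is 270 mm.

The bench's nearest face is 270 mm from the ladder's −x face.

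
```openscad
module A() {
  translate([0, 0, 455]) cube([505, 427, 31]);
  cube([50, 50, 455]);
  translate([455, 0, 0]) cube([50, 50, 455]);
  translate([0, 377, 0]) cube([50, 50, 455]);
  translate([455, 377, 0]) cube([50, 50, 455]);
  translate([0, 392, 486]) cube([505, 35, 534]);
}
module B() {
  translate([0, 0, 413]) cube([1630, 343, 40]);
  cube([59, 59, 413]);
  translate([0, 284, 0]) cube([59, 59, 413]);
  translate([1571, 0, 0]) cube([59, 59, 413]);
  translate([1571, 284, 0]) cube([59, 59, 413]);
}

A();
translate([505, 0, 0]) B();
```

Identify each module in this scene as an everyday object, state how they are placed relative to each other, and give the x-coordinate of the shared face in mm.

A is a chair. B is a bench. The bench is against the chair's +x side, with their −y faces flush. The x-coordinate of the shared face is 505 mm.

The chair's +x face and the bench's −x face are both at x = 505 mm.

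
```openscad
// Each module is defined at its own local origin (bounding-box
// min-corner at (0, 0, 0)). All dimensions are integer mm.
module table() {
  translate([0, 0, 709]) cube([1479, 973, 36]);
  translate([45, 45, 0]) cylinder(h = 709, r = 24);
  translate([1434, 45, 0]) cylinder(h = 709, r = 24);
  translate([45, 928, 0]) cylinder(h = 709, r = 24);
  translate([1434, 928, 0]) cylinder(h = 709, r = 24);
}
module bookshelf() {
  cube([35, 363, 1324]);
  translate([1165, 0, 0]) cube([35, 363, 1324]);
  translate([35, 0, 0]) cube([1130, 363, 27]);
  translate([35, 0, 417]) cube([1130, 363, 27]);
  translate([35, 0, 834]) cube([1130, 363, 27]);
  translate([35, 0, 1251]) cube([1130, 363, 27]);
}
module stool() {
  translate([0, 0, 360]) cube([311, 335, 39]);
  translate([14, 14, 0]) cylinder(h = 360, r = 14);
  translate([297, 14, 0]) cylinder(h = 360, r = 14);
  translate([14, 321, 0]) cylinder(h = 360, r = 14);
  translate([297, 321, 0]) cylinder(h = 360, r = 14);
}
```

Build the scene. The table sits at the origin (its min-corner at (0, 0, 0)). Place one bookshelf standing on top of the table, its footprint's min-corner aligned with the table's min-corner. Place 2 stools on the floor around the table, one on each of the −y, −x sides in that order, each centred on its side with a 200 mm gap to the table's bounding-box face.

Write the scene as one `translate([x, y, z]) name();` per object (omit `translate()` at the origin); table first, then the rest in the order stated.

table();
translate([0, 0, 745]) bookshelf();
translate([584, -535, 0]) stool();
translate([-511, 319, 0]) stool();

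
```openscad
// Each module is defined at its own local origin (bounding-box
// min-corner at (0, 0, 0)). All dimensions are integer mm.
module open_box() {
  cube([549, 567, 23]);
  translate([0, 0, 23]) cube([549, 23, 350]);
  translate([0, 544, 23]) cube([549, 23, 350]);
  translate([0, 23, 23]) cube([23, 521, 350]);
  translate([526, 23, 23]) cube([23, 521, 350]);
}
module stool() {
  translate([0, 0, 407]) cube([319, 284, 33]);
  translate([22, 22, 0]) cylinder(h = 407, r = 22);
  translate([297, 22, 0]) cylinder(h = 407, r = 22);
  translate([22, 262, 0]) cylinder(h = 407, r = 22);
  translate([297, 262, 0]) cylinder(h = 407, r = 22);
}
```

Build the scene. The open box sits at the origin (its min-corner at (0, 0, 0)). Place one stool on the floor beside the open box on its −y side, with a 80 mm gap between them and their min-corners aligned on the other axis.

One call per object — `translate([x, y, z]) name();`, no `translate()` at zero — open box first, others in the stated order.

open_box();
translate([0, -364, 0]) stool();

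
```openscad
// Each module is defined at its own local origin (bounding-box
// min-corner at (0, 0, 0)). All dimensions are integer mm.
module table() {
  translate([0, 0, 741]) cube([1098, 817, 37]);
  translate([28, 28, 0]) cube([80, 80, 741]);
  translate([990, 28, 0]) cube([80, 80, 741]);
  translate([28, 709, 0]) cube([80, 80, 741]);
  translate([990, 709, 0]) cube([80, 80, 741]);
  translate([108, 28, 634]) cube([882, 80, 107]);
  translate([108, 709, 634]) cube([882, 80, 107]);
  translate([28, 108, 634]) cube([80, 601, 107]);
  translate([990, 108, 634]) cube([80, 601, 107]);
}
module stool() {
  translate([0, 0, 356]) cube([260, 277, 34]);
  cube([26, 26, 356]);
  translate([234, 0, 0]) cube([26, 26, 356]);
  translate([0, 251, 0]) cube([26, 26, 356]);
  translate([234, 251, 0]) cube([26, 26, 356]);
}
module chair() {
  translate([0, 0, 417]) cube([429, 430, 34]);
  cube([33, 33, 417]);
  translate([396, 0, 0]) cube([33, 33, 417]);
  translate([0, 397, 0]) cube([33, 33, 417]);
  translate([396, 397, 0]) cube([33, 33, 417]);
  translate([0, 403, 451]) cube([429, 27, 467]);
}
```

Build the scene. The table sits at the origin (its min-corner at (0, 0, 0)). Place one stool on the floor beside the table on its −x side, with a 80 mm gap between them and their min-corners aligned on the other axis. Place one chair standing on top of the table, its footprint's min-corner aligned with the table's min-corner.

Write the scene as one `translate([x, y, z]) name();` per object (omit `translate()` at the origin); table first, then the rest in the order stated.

table();
translate([-340, 0, 0]) stool();
translate([0, 0, 778]) chair();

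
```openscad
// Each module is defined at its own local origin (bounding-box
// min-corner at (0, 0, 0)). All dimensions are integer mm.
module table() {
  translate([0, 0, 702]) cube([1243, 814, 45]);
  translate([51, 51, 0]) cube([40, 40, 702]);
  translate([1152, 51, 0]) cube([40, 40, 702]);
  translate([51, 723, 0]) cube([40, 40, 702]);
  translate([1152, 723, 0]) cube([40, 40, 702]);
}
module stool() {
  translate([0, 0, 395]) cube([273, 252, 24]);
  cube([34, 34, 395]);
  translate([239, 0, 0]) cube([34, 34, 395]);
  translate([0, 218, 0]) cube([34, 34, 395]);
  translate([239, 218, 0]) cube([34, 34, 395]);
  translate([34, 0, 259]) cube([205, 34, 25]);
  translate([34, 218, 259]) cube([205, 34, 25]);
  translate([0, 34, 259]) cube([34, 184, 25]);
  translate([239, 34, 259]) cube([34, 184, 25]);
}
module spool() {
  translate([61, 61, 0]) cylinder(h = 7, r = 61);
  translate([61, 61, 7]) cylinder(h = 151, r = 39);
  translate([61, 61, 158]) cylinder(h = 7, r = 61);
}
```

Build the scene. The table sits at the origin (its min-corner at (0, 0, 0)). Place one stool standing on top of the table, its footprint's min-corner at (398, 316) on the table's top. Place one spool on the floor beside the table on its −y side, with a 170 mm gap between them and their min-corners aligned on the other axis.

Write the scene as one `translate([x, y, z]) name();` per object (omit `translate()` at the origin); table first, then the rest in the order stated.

table();
translate([398, 316, 747]) stool();
translate([0, -292, 0]) spool();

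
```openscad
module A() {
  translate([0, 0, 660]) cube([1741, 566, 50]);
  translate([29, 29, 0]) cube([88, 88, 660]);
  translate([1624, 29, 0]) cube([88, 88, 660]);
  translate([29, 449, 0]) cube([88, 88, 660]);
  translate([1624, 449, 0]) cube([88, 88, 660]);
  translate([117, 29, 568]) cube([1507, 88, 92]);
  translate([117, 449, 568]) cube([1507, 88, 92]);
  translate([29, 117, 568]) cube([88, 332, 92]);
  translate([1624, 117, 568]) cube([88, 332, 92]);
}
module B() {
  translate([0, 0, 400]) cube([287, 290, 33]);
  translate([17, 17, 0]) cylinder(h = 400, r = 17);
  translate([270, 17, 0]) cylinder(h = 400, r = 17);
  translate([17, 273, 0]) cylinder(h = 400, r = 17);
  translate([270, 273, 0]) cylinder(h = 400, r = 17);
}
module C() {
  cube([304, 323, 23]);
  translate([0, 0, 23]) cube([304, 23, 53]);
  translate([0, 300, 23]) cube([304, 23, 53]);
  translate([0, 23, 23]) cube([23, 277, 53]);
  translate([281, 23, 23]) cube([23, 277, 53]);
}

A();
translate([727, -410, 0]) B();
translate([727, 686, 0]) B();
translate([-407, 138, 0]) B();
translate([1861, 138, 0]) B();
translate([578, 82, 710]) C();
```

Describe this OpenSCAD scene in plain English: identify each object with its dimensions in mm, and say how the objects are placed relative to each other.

A is a table with a 1741×566 mm rectangular top, 50 mm thick, top surface at z = 710 mm, supported by four 88×88 mm square legs, each inset 29 mm from the nearest pair of top edges, running from the floor. Four apron rails, 88 mm thick and 92 mm tall, run between adjacent legs with their top edges flush with the underside of the top and their outer faces flush with the legs' outer faces.

B is a four-legged stool. The seat is 287×290 mm, 33 mm thick, top at z = 433 mm. It stands on four round legs, each 34 mm in diameter, from z = 0 to the seat underside, each leg's axis is inset half a diameter from the nearest pair of seat edges (so the leg's bounding box is flush with the corner).

C is an open storage box with external size 304×323×76 mm and wall thickness 23 mm (the base is also 23 mm thick). The base covers the whole footprint; the four walls stand on the base, with the y-facing walls full-width and the x-facing walls fitting between their inner faces.

Four stools sit around the table at the −y, +y, −x, +x sides. The open box is on top of the table.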